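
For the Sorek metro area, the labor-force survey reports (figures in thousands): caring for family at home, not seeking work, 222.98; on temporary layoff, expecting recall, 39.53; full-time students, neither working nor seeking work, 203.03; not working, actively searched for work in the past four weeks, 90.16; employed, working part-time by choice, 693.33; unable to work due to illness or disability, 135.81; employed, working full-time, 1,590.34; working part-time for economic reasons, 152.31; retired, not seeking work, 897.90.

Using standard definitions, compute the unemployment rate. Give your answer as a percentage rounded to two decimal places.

Unemployment rate ≈ 5.05%.

Employed = 693.33 + 1,590.34 + 152.31 = 2,435.98 thousand (anyone who worked, including part-time for economic reasons, counts as employed).
Unemployed = 39.53 + 90.16 = 129.69 thousand (jobless and actively searching, or on temporary layoff).
Labor force = 2,435.98 + 129.69 = 2,565.67 thousand.
Unemployment rate = 129.69 / 2,565.67 = 5.05%.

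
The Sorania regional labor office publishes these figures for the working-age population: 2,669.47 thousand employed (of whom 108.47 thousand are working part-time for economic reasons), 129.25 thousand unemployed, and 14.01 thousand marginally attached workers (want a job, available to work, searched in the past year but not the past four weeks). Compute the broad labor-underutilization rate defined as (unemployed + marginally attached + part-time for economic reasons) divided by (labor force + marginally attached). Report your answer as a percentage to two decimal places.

Labor force = 2,669.47 + 129.25 = 2,798.72 thousand.
Numerator = 129.25 + 14.01 + 108.47 = 251.73 thousand.
Denominator = 2,798.72 + 14.01 = 2,812.73 thousand.
Broad rate = 251.73 / 2,812.73 = 8.95%.

Broad underutilization rate ≈ 8.95%.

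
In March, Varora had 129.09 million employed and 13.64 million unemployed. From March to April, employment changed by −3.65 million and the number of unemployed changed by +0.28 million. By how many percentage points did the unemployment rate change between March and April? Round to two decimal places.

March: labor force = 129.09 + 13.64 = 142.73; u = 13.64/142.73 = 9.56%.
April: labor force = 125.44 + 13.92 = 139.36; u = 13.92/139.36 = 9.99%.
Change = 9.99% − 9.56% = +0.43 pp.

The unemployment rate changed by +0.43 percentage points.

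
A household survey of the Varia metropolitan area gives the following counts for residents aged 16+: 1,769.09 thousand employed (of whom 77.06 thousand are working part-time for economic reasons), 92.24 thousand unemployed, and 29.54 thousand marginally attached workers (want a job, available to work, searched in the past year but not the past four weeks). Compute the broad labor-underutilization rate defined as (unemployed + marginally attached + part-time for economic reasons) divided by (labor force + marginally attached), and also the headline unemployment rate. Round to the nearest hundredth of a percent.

Broad underutilization rate ≈ 10.52%; headline unemployment rate ≈ 4.96%.

Labor force = 1,769.09 + 92.24 = 1,861.33 thousand.
Numerator = 92.24 + 29.54 + 77.06 = 198.84 thousand.
Denominator = 1,861.33 + 29.54 = 1,890.87 thousand.
Broad rate = 198.84 / 1,890.87 = 10.52%.
Headline unemployment rate = 92.24 / 1,861.33 = 4.96%.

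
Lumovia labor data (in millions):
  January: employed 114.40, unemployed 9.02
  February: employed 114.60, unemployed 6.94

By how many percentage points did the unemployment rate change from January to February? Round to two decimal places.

January: labor force = 114.40 + 9.02 = 123.42; u = 9.02/123.42 = 7.31%.
February: labor force = 114.60 + 6.94 = 121.54; u = 6.94/121.54 = 5.71%.
Change = 5.71% − 7.31% = −1.60 pp.

The unemployment rate changed by −1.60 percentage points.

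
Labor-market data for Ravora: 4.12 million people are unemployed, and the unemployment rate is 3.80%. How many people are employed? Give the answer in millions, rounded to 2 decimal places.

About 104.30 million are employed.

Labor force = U / u = 4.12 / 0.0380 ≈ 108.42 million.
Employed = labor force − unemployed = 108.42 − 4.12 = 104.30 million.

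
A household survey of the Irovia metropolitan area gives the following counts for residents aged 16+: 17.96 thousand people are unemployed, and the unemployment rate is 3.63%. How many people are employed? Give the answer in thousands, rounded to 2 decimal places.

About 476.81 thousand are employed.

Labor force = U / u = 17.96 / 0.0363 ≈ 494.77 thousand.
Employed = labor force − unemployed = 494.77 − 17.96 = 476.81 thousand.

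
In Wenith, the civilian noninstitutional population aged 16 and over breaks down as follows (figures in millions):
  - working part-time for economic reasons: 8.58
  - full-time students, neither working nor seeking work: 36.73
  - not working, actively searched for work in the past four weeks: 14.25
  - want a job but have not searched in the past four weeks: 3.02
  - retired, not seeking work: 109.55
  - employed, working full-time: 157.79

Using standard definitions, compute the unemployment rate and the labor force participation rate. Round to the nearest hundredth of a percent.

Unemployment rate ≈ 7.89%; labor force participation rate ≈ 54.75%.

Employed = 8.58 + 157.79 = 166.37 million (anyone who worked, including part-time for economic reasons, counts as employed).
Unemployed = 14.25 million.
Labor force = 166.37 + 14.25 = 180.62 million.
Not in labor force = 36.73 + 3.02 + 109.55 = 149.30 million (those not working and not actively searching are outside the labor force — including those who want a job but have given up searching).
Civilian working-age population = 180.62 + 149.30 = 329.92 million.
Unemployment rate = 14.25 / 180.62 = 7.89%.
Labor force participation rate = 180.62 / 329.92 = 54.75%.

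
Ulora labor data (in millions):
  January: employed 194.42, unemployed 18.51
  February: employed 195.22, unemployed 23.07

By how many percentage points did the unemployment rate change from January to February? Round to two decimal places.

January: labor force = 194.42 + 18.51 = 212.93; u = 18.51/212.93 = 8.69%.
February: labor force = 195.22 + 23.07 = 218.29; u = 23.07/218.29 = 10.57%.
Change = 10.57% − 8.69% = +1.88 pp.

The unemployment rate changed by +1.88 percentage points.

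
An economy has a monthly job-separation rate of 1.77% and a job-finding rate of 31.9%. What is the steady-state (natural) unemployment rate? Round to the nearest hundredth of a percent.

At steady state the flows balance: s·E = f·U, so U/(E+U) = s/(s+f).
u* = 1.77 / (1.77 + 31.9) = 1.77 / 33.67 = 5.26%.

Steady-state unemployment rate ≈ 5.26%.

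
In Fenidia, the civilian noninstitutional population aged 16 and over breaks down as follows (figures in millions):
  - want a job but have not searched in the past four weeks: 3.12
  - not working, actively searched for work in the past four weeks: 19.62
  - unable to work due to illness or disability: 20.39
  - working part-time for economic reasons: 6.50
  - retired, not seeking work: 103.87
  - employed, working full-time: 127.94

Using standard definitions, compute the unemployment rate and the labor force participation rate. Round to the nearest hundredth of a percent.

Unemployment rate ≈ 12.74%; labor force participation rate ≈ 54.74%.

Employed = 6.50 + 127.94 = 134.44 million (anyone who worked, including part-time for economic reasons, counts as employed).
Unemployed = 19.62 million.
Labor force = 134.44 + 19.62 = 154.06 million.
Not in labor force = 3.12 + 20.39 + 103.87 = 127.38 million (those not working and not actively searching are outside the labor force — including those who want a job but have given up searching).
Civilian working-age population = 154.06 + 127.38 = 281.44 million.
Unemployment rate = 19.62 / 154.06 = 12.74%.
Labor force participation rate = 154.06 / 281.44 = 54.74%.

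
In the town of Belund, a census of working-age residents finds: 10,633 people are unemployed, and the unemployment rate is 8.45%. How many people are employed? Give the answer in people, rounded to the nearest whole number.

About 115,201 are employed.

Labor force = U / u = 10,633 / 0.0845 ≈ 125,834.
Employed = labor force − unemployed = 125,834 − 10,633 = 115,201.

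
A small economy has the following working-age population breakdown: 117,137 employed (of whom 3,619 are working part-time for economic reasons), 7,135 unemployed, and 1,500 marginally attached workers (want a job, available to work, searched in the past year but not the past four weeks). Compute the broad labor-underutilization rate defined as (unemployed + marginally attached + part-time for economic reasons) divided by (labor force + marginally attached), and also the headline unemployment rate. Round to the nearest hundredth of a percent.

Broad underutilization rate ≈ 9.74%; headline unemployment rate ≈ 5.74%.

Labor force = 117,137 + 7,135 = 124,272.
Numerator = 7,135 + 1,500 + 3,619 = 12,254.
Denominator = 124,272 + 1,500 = 125,772.
Broad rate = 12,254 / 125,772 = 9.74%.
Headline unemployment rate = 7,135 / 124,272 = 5.74%.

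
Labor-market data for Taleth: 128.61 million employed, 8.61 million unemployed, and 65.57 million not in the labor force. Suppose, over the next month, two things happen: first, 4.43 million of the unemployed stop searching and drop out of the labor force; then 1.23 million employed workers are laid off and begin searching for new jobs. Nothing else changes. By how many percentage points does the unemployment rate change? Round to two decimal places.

Initially, labor force = 128.61 + 8.61 = 137.22 million, so u = 8.61/137.22 = 6.27%.
After the first change, unemployed and labor force both fall by 4.43 → E = 128.61, U = 4.18, labor force = 132.79 million.
After the second change, employed falls and unemployed rises by 1.23; labor force unchanged → E = 127.38, U = 5.41, labor force = 132.79 million.
New unemployment rate = 5.41 / 132.79 = 4.07%.
Change = 4.07% − 6.27% = −2.20 percentage points.

The unemployment rate changes by −2.20 percentage points.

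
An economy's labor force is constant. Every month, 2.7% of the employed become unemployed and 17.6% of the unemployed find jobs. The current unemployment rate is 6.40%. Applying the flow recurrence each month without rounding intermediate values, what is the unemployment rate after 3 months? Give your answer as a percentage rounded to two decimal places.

Unemployment rate after three months ≈ 9.81%.

With a fixed labor force, u_{t+1} = u_t + s·(1−u_t) − f·u_t = u_t·(1−s−f) + s.
Here 1−s−f = 0.797 and s = 0.027.
u_1 = 0.064000 × 0.797 + 0.027 = 0.078008.
u_2 = 0.078008 × 0.797 + 0.027 = 0.089172.
u_3 = 0.089172 × 0.797 + 0.027 = 0.098070.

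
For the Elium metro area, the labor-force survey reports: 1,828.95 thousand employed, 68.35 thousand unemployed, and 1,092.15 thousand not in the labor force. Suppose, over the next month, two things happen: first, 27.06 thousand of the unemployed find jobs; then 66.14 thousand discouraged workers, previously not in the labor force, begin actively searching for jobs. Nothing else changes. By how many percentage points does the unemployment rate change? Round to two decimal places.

Initially, labor force = 1,828.95 + 68.35 = 1,897.30 thousand, so u = 68.35/1,897.30 = 3.60%.
After the first change, unemployed falls and employed rises by 27.06; labor force unchanged → E = 1,856.01, U = 41.29, labor force = 1,897.30 thousand.
After the second change, unemployed and labor force both rise by 66.14 → E = 1,856.01, U = 107.43, labor force = 1,963.44 thousand.
New unemployment rate = 107.43 / 1,963.44 = 5.47%.
Change = 5.47% − 3.60% = +1.87 percentage points.

The unemployment rate changes by +1.87 percentage points.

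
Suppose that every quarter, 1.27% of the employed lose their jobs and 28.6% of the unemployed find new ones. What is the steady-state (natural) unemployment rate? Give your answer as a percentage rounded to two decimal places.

Steady-state unemployment rate ≈ 4.25%.

At steady state the flows balance: s·E = f·U, so U/(E+U) = s/(s+f).
u* = 1.27 / (1.27 + 28.6) = 1.27 / 29.87 = 4.25%.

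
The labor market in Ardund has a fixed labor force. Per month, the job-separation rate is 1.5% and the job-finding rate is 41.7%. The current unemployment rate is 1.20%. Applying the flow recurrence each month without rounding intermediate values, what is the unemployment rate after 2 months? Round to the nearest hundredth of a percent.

With a fixed labor force, u_{t+1} = u_t + s·(1−u_t) − f·u_t = u_t·(1−s−f) + s.
Here 1−s−f = 0.568 and s = 0.015.
u_1 = 0.012000 × 0.568 + 0.015 = 0.021816.
u_2 = 0.021816 × 0.568 + 0.015 = 0.027391.

Unemployment rate after two months ≈ 2.74%.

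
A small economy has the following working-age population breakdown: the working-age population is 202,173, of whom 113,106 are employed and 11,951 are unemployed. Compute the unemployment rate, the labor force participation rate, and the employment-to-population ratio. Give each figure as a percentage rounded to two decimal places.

Labor force = employed + unemployed = 113,106 + 11,951 = 125,057.
Unemployment rate = 11,951 / 125,057 = 9.56%.
Labor force participation rate = 125,057 / 202,173 = 61.86%.
Employment-population ratio = 113,106 / 202,173 = 55.95%.

Unemployment rate ≈ 9.56%; labor force participation rate ≈ 61.86%; employment-population ratio ≈ 55.95%.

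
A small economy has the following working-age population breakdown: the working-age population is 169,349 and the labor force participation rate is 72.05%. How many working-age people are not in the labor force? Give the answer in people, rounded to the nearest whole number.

Share not in the labor force = 1 − 0.7205 = 0.2795.
Not in labor force = 0.2795 × 169,349 ≈ 47,333.

About 47,333 are not in the labor force.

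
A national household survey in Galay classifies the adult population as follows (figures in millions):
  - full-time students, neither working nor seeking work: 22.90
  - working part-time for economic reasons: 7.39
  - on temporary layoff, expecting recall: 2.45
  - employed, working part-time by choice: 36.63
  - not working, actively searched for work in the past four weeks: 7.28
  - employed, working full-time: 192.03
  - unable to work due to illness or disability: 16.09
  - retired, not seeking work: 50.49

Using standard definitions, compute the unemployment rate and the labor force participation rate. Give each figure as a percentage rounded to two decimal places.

Unemployment rate ≈ 3.96%; labor force participation rate ≈ 73.31%.

Employed = 7.39 + 36.63 + 192.03 = 236.05 million (anyone who worked, including part-time for economic reasons, counts as employed).
Unemployed = 2.45 + 7.28 = 9.73 million (jobless and actively searching, or on temporary layoff).
Labor force = 236.05 + 9.73 = 245.78 million.
Not in labor force = 22.90 + 16.09 + 50.49 = 89.48 million (those not working and not actively searching are outside the labor force).
Civilian working-age population = 245.78 + 89.48 = 335.26 million.
Unemployment rate = 9.73 / 245.78 = 3.96%.
Labor force participation rate = 245.78 / 335.26 = 73.31%.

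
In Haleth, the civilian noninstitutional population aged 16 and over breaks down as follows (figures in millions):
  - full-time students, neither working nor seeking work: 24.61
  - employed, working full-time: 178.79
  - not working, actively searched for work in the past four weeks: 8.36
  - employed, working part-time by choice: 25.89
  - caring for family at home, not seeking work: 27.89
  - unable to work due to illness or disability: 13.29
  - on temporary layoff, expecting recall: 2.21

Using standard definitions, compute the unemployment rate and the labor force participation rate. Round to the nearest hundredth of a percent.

Employed = 178.79 + 25.89 = 204.68 million.
Unemployed = 8.36 + 2.21 = 10.57 million (jobless and actively searching, or on temporary layoff).
Labor force = 204.68 + 10.57 = 215.25 million.
Not in labor force = 24.61 + 27.89 + 13.29 = 65.79 million (those not working and not actively searching are outside the labor force).
Civilian working-age population = 215.25 + 65.79 = 281.04 million.
Unemployment rate = 10.57 / 215.25 = 4.91%.
Labor force participation rate = 215.25 / 281.04 = 76.59%.

Unemployment rate ≈ 4.91%; labor force participation rate ≈ 76.59%.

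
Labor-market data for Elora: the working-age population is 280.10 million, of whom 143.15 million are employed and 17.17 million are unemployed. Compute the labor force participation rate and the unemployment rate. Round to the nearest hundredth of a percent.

Labor force participation rate ≈ 57.24%; unemployment rate ≈ 10.71%.

Labor force = employed + unemployed = 143.15 + 17.17 = 160.32 million.
Unemployment rate = 17.17 / 160.32 = 10.71%.
Labor force participation rate = 160.32 / 280.10 = 57.24%.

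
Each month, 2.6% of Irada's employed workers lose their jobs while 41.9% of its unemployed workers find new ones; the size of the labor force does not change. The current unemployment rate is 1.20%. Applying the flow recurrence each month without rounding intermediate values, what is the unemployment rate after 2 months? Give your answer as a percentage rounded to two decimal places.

Unemployment rate after two months ≈ 4.41%.

With a fixed labor force, u_{t+1} = u_t + s·(1−u_t) − f·u_t = u_t·(1−s−f) + s.
Here 1−s−f = 0.555 and s = 0.026.
u_1 = 0.012000 × 0.555 + 0.026 = 0.032660.
u_2 = 0.032660 × 0.555 + 0.026 = 0.044126.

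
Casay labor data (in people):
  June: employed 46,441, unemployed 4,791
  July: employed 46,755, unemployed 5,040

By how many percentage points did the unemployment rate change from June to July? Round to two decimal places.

June: labor force = 46,441 + 4,791 = 51,232; u = 4,791/51,232 = 9.35%.
July: labor force = 46,755 + 5,040 = 51,795; u = 5,040/51,795 = 9.73%.
Change = 9.73% − 9.35% = +0.38 pp.

The unemployment rate changed by +0.38 percentage points.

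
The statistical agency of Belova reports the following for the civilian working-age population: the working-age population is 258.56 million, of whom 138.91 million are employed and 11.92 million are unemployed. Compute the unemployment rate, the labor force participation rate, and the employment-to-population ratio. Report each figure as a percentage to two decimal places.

Unemployment rate ≈ 7.90%; labor force participation rate ≈ 58.33%; employment-population ratio ≈ 53.72%.

Labor force = employed + unemployed = 138.91 + 11.92 = 150.83 million.
Unemployment rate = 11.92 / 150.83 = 7.90%.
Labor force participation rate = 150.83 / 258.56 = 58.33%.
Employment-population ratio = 138.91 / 258.56 = 53.72%.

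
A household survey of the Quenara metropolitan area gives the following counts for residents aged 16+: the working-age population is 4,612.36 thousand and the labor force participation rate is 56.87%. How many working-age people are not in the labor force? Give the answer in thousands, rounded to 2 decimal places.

About 1,989.31 thousand are not in the labor force.

Share not in the labor force = 1 − 0.5687 = 0.4313.
Not in labor force = 0.4313 × 4,612.36 ≈ 1,989.31 thousand.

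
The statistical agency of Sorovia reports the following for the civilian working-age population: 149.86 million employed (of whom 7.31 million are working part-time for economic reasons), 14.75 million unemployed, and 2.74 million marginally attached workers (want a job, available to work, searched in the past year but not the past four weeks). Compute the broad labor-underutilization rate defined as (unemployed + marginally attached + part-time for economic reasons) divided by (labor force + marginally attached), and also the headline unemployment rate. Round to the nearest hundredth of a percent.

Labor force = 149.86 + 14.75 = 164.61 million.
Numerator = 14.75 + 2.74 + 7.31 = 24.80 million.
Denominator = 164.61 + 2.74 = 167.35 million.
Broad rate = 24.80 / 167.35 = 14.82%.
Headline unemployment rate = 14.75 / 164.61 = 8.96%.

Broad underutilization rate ≈ 14.82%; headline unemployment rate ≈ 8.96%.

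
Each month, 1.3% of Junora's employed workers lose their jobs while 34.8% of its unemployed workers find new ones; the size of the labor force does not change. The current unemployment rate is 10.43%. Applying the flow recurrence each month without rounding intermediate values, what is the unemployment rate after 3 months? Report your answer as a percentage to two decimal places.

Unemployment rate after three months ≈ 5.38%.

With a fixed labor force, u_{t+1} = u_t + s·(1−u_t) − f·u_t = u_t·(1−s−f) + s.
Here 1−s−f = 0.639 and s = 0.013.
u_1 = 0.104300 × 0.639 + 0.013 = 0.079648.
u_2 = 0.079648 × 0.639 + 0.013 = 0.063895.
u_3 = 0.063895 × 0.639 + 0.013 = 0.053829.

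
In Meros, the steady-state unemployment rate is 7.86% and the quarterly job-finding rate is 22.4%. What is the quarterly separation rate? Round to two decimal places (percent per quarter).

Separation rate ≈ 1.91% per quarter.

From u* = s/(s+f): s = u·f/(1−u).
s = 0.0786 × 22.4 / (1 − 0.0786) = 1.7606 / 0.9214 ≈ 1.91% per quarter.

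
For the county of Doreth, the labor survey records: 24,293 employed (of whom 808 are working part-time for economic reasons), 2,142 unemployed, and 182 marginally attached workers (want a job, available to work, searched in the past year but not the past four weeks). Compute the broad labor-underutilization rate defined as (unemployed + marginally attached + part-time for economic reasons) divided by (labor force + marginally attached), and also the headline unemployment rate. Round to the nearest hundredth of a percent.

Labor force = 24,293 + 2,142 = 26,435.
Numerator = 2,142 + 182 + 808 = 3,132.
Denominator = 26,435 + 182 = 26,617.
Broad rate = 3,132 / 26,617 = 11.77%.
Headline unemployment rate = 2,142 / 26,435 = 8.10%.

Broad underutilization rate ≈ 11.77%; headline unemployment rate ≈ 8.10%.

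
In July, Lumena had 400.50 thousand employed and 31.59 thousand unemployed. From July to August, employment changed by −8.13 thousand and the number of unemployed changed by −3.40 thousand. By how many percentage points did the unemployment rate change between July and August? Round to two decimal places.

July: labor force = 400.50 + 31.59 = 432.09; u = 31.59/432.09 = 7.31%.
August: labor force = 392.37 + 28.19 = 420.56; u = 28.19/420.56 = 6.70%.
Change = 6.70% − 7.31% = −0.61 pp.

The unemployment rate changed by −0.61 percentage points.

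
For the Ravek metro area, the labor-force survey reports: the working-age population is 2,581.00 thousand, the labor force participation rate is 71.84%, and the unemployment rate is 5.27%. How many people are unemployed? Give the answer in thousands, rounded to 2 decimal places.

About 97.72 thousand are unemployed.

Labor force = 0.7184 × 2,581.00 = 1,854.19 thousand.
Unemployed = 0.0527 × 1,854.19 ≈ 97.72 thousand.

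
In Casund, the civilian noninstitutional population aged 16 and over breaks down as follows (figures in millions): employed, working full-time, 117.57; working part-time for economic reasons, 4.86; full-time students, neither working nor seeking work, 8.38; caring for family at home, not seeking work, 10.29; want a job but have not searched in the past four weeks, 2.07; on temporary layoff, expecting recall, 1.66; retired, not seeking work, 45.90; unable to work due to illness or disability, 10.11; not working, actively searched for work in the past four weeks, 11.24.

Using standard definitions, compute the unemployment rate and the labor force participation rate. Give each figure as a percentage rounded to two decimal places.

Unemployment rate ≈ 9.53%; labor force participation rate ≈ 63.81%.

Employed = 117.57 + 4.86 = 122.43 million (anyone who worked, including part-time for economic reasons, counts as employed).
Unemployed = 1.66 + 11.24 = 12.90 million (jobless and actively searching, or on temporary layoff).
Labor force = 122.43 + 12.90 = 135.33 million.
Not in labor force = 8.38 + 10.29 + 2.07 + 45.90 + 10.11 = 76.75 million (those not working and not actively searching are outside the labor force — including those who want a job but have given up searching).
Civilian working-age population = 135.33 + 76.75 = 212.08 million.
Unemployment rate = 12.90 / 135.33 = 9.53%.
Labor force participation rate = 135.33 / 212.08 = 63.81%.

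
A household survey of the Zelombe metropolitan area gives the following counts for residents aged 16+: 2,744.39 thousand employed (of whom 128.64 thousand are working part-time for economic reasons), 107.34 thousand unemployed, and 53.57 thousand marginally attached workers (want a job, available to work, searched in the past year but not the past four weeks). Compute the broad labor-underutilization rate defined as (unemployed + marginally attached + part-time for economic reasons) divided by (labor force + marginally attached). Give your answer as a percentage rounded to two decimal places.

Labor force = 2,744.39 + 107.34 = 2,851.73 thousand.
Numerator = 107.34 + 53.57 + 128.64 = 289.55 thousand.
Denominator = 2,851.73 + 53.57 = 2,905.30 thousand.
Broad rate = 289.55 / 2,905.30 = 9.97%.

Broad underutilization rate ≈ 9.97%.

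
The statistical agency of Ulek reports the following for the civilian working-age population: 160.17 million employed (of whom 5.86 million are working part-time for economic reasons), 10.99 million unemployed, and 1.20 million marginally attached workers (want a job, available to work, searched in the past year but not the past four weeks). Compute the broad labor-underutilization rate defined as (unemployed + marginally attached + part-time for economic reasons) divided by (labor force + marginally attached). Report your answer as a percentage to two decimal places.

Labor force = 160.17 + 10.99 = 171.16 million.
Numerator = 10.99 + 1.20 + 5.86 = 18.05 million.
Denominator = 171.16 + 1.20 = 172.36 million.
Broad rate = 18.05 / 172.36 = 10.47%.

Broad underutilization rate ≈ 10.47%.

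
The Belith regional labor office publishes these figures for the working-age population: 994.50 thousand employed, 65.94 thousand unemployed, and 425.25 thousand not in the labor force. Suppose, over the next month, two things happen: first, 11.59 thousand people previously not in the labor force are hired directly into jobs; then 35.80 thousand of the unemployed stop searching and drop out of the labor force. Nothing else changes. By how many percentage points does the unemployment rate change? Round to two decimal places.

Initially, labor force = 994.50 + 65.94 = 1,060.44 thousand, so u = 65.94/1,060.44 = 6.22%.
After the first change, employed and labor force both rise by 11.59; unemployed unchanged → E = 1,006.09, U = 65.94, labor force = 1,072.03 thousand.
After the second change, unemployed and labor force both fall by 35.80 → E = 1,006.09, U = 30.14, labor force = 1,036.23 thousand.
New unemployment rate = 30.14 / 1,036.23 = 2.91%.
Change = 2.91% − 6.22% = −3.31 percentage points.

The unemployment rate changes by −3.31 percentage points.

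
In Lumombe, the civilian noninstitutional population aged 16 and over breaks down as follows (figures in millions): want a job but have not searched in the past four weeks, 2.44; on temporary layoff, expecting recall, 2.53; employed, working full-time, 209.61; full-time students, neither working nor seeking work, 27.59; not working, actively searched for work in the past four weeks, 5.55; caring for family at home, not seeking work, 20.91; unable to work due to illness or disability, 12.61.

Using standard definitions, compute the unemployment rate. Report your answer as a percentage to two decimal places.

Employed = 209.61 million.
Unemployed = 2.53 + 5.55 = 8.08 million (jobless and actively searching, or on temporary layoff).
Labor force = 209.61 + 8.08 = 217.69 million.
Unemployment rate = 8.08 / 217.69 = 3.71%.

Unemployment rate ≈ 3.71%.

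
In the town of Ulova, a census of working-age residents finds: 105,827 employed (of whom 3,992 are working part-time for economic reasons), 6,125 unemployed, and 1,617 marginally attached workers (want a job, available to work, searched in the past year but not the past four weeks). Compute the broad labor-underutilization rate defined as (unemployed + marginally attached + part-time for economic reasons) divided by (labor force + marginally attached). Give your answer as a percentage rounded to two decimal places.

Labor force = 105,827 + 6,125 = 111,952.
Numerator = 6,125 + 1,617 + 3,992 = 11,734.
Denominator = 111,952 + 1,617 = 113,569.
Broad rate = 11,734 / 113,569 = 10.33%.

Broad underutilization rate ≈ 10.33%.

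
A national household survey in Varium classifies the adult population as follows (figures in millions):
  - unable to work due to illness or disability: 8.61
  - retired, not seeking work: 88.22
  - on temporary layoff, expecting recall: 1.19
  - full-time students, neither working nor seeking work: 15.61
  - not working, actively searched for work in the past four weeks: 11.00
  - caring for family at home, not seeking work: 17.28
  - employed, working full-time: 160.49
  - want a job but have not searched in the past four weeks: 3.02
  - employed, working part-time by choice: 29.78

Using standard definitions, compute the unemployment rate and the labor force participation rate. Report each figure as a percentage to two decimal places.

Employed = 160.49 + 29.78 = 190.27 million.
Unemployed = 1.19 + 11.00 = 12.19 million (jobless and actively searching, or on temporary layoff).
Labor force = 190.27 + 12.19 = 202.46 million.
Not in labor force = 8.61 + 88.22 + 15.61 + 17.28 + 3.02 = 132.74 million (those not working and not actively searching are outside the labor force — including those who want a job but have given up searching).
Civilian working-age population = 202.46 + 132.74 = 335.20 million.
Unemployment rate = 12.19 / 202.46 = 6.02%.
Labor force participation rate = 202.46 / 335.20 = 60.40%.

Unemployment rate ≈ 6.02%; labor force participation rate ≈ 60.40%.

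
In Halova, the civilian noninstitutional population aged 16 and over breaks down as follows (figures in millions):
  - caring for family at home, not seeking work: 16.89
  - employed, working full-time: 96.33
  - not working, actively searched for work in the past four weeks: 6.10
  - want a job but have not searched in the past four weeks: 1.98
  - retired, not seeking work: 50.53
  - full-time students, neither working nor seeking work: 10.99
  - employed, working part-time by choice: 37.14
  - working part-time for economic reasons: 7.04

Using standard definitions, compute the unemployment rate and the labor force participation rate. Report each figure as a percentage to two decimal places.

Unemployment rate ≈ 4.16%; labor force participation rate ≈ 64.59%.

Employed = 96.33 + 37.14 + 7.04 = 140.51 million (anyone who worked, including part-time for economic reasons, counts as employed).
Unemployed = 6.10 million.
Labor force = 140.51 + 6.10 = 146.61 million.
Not in labor force = 16.89 + 1.98 + 50.53 + 10.99 = 80.39 million (those not working and not actively searching are outside the labor force — including those who want a job but have given up searching).
Civilian working-age population = 146.61 + 80.39 = 227.00 million.
Unemployment rate = 6.10 / 146.61 = 4.16%.
Labor force participation rate = 146.61 / 227.00 = 64.59%.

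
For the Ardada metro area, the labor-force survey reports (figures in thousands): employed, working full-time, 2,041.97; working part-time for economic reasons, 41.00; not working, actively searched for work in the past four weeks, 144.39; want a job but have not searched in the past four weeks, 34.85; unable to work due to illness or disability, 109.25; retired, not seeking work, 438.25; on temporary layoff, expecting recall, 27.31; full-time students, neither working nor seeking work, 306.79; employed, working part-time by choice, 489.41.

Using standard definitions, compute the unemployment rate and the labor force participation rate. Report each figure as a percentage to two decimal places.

Employed = 2,041.97 + 41.00 + 489.41 = 2,572.38 thousand (anyone who worked, including part-time for economic reasons, counts as employed).
Unemployed = 144.39 + 27.31 = 171.70 thousand (jobless and actively searching, or on temporary layoff).
Labor force = 2,572.38 + 171.70 = 2,744.08 thousand.
Not in labor force = 34.85 + 109.25 + 438.25 + 306.79 = 889.14 thousand (those not working and not actively searching are outside the labor force — including those who want a job but have given up searching).
Civilian working-age population = 2,744.08 + 889.14 = 3,633.22 thousand.
Unemployment rate = 171.70 / 2,744.08 = 6.26%.
Labor force participation rate = 2,744.08 / 3,633.22 = 75.53%.

Unemployment rate ≈ 6.26%; labor force participation rate ≈ 75.53%.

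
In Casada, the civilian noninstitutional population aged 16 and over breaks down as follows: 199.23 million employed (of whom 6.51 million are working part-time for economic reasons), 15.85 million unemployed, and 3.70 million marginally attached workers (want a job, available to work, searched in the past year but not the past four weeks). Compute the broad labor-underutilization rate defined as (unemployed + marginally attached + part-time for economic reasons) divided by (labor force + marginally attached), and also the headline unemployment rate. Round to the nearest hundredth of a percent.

Labor force = 199.23 + 15.85 = 215.08 million.
Numerator = 15.85 + 3.70 + 6.51 = 26.06 million.
Denominator = 215.08 + 3.70 = 218.78 million.
Broad rate = 26.06 / 218.78 = 11.91%.
Headline unemployment rate = 15.85 / 215.08 = 7.37%.

Broad underutilization rate ≈ 11.91%; headline unemployment rate ≈ 7.37%.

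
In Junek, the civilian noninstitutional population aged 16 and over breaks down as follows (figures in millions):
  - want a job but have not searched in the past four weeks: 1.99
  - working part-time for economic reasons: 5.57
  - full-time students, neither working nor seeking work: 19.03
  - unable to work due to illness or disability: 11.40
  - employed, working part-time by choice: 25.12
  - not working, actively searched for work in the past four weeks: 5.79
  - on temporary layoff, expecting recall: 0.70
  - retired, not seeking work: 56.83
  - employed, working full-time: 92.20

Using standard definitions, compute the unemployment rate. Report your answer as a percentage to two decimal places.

Employed = 5.57 + 25.12 + 92.20 = 122.89 million (anyone who worked, including part-time for economic reasons, counts as employed).
Unemployed = 5.79 + 0.70 = 6.49 million (jobless and actively searching, or on temporary layoff).
Labor force = 122.89 + 6.49 = 129.38 million.
Unemployment rate = 6.49 / 129.38 = 5.02%.

Unemployment rate ≈ 5.02%.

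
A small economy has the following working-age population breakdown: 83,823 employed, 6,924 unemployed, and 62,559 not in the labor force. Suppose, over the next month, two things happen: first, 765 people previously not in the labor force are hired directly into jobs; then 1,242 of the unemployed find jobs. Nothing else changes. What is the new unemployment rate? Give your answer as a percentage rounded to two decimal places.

New unemployment rate ≈ 6.21%.

Initially, labor force = 83,823 + 6,924 = 90,747, so u = 6,924/90,747 = 7.63%.
After the first change, employed and labor force both rise by 765; unemployed unchanged → E = 84,588, U = 6,924, labor force = 91,512.
After the second change, unemployed falls and employed rises by 1,242; labor force unchanged → E = 85,830, U = 5,682, labor force = 91,512.
New unemployment rate = 5,682 / 91,512 = 6.21%.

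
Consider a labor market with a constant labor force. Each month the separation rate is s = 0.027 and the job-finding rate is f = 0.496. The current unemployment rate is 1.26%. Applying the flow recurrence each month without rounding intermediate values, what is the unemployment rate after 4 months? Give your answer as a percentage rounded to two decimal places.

With a fixed labor force, u_{t+1} = u_t + s·(1−u_t) − f·u_t = u_t·(1−s−f) + s.
Here 1−s−f = 0.477 and s = 0.027.
u_1 = 0.012600 × 0.477 + 0.027 = 0.033010.
u_2 = 0.033010 × 0.477 + 0.027 = 0.042746.
u_3 = 0.042746 × 0.477 + 0.027 = 0.047390.
u_4 = 0.047390 × 0.477 + 0.027 = 0.049605.

Unemployment rate after four months ≈ 4.96%.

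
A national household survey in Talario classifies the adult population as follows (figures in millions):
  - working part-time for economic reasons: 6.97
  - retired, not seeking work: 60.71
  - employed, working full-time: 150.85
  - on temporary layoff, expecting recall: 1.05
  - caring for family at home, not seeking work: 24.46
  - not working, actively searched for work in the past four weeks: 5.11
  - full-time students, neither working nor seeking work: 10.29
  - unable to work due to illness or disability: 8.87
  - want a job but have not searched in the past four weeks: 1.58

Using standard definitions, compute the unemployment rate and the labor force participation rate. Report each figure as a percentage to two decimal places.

Unemployment rate ≈ 3.76%; labor force participation rate ≈ 60.76%.

Employed = 6.97 + 150.85 = 157.82 million (anyone who worked, including part-time for economic reasons, counts as employed).
Unemployed = 1.05 + 5.11 = 6.16 million (jobless and actively searching, or on temporary layoff).
Labor force = 157.82 + 6.16 = 163.98 million.
Not in labor force = 60.71 + 24.46 + 10.29 + 8.87 + 1.58 = 105.91 million (those not working and not actively searching are outside the labor force — including those who want a job but have given up searching).
Civilian working-age population = 163.98 + 105.91 = 269.89 million.
Unemployment rate = 6.16 / 163.98 = 3.76%.
Labor force participation rate = 163.98 / 269.89 = 60.76%.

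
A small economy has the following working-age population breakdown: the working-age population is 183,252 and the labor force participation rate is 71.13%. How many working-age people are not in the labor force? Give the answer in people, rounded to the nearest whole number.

About 52,905 are not in the labor force.

Share not in the labor force = 1 − 0.7113 = 0.2887.
Not in labor force = 0.2887 × 183,252 ≈ 52,905.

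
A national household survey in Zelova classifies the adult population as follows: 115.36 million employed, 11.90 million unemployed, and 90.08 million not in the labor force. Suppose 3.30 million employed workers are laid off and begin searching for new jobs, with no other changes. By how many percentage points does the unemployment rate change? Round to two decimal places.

The unemployment rate changes by +2.59 percentage points.

Initially, labor force = 115.36 + 11.90 = 127.26 million, so u = 11.90/127.26 = 9.35%.
After the change, employed falls and unemployed rises by 3.30; labor force unchanged → E = 112.06, U = 15.20, labor force = 127.26 million.
New unemployment rate = 15.20 / 127.26 = 11.94%.
Change = 11.94% − 9.35% = +2.59 percentage points.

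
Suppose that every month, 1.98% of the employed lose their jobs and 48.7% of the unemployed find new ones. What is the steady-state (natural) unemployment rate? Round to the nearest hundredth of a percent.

At steady state the flows balance: s·E = f·U, so U/(E+U) = s/(s+f).
u* = 1.98 / (1.98 + 48.7) = 1.98 / 50.68 = 3.91%.

Steady-state unemployment rate ≈ 3.91%.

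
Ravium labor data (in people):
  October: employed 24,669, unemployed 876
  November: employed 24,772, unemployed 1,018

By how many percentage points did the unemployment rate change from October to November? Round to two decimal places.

October: labor force = 24,669 + 876 = 25,545; u = 876/25,545 = 3.43%.
November: labor force = 24,772 + 1,018 = 25,790; u = 1,018/25,790 = 3.95%.
Change = 3.95% − 3.43% = +0.52 pp.

The unemployment rate changed by +0.52 percentage points.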